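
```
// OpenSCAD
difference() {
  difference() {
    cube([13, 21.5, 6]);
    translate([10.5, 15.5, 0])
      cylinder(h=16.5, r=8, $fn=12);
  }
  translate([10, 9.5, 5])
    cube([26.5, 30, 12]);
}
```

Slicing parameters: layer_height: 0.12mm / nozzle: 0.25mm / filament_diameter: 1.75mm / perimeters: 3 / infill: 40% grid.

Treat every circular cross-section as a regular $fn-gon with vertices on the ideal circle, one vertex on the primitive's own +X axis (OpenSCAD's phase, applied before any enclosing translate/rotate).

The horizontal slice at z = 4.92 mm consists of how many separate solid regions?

1

At z = 4.92 mm: the cube (footprint 13×21.5) is included at this height; the r=8 cylinder at (10.5, 15.5) contributes a regular 12-gon of circumradius 8; After the difference (first − rest): starting from the 13×21.5 cube, the r=8 cylinder at (10.5, 15.5) partially overlaps it — only the 123.88 mm² overlap (of its 192.00 mm²) is removed, clipping the outline — 1 connected region; the cube at (10, 9.5) is absent (z outside [5, 17]); Subtracting the remaining from the first: none of the subtracted shapes is present at this height, so the result so far is unchanged — 1 connected region. The result has 1 disconnected region.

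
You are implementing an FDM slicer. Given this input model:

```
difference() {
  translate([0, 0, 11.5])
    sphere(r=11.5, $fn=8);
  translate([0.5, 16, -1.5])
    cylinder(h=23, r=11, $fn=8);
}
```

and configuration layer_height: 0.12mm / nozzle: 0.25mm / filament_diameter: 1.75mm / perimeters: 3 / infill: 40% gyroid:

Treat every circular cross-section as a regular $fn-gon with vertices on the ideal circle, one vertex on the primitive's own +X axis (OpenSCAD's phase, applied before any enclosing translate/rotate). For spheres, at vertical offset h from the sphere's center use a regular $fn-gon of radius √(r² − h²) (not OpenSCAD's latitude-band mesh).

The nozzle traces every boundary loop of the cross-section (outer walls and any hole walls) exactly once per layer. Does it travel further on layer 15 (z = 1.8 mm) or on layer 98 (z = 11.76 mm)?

layer 98 (z = 11.76 mm)

Layer 15 (z = 1.8): the r=11.5 sphere slices to a regular 8-gon of circumradius 6.177 (√(r²−h²) with h=9.7 from center) (perimeter = 2·8·6.177·sin(180°/8) = 37.82 mm); the cylinder at (0.5, 16): section is a regular 8-gon, circumradius r=11 (perimeter = 2·8·11.000·sin(180°/8) = 67.35 mm); After the difference (first − rest): starting from the r=11.5 sphere, the r=11 cylinder at (0.5, 16) partially overlaps it — only the 1.62 mm² overlap (of its 342.24 mm²) is removed, clipping the outline — boundary = 37.82 mm. So its perimeter = 37.82 mm. Layer 98 (z = 11.76): the r=11.5 sphere slices to a regular 8-gon of circumradius 11.497 (√(r²−h²) with h=0.26 from center) (perimeter = 2·8·11.497·sin(180°/8) = 70.40 mm); the r=11 cylinder at (0.5, 16) gives a regular 8-gon of circumradius 11 (constant along its height) (perimeter = 2·8·11.000·sin(180°/8) = 67.35 mm); Taking the first minus the rest: starting from the r=11.5 sphere, the r=11 cylinder at (0.5, 16) partially overlaps it — only the 50.87 mm² overlap (of its 342.24 mm²) is removed, clipping the outline — boundary = 70.54 mm. So its perimeter = 70.54 mm. Layer 98 is larger (70.54 vs 37.82 mm).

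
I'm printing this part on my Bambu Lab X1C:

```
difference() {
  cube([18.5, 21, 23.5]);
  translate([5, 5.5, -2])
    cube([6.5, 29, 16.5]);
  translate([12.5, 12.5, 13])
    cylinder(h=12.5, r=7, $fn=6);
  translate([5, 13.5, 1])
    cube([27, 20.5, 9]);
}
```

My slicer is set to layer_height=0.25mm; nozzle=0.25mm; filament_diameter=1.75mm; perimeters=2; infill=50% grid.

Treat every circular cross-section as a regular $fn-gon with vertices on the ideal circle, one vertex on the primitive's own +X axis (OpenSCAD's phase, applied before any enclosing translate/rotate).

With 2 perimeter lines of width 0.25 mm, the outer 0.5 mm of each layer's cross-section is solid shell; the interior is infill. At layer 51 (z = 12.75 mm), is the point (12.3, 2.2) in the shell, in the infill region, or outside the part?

infill

At z = 12.75 mm: the 18.5×21 cube contributes its full rectangle; the cube at (5, 5.5) (footprint 6.5×29) is included at this height; the cylinder at (12.5, 12.5) does not reach this height (z outside [13, 25.5]); the cube at (5, 13.5) is not intersected at this z (z outside [1, 10]); After the difference (first − rest): starting from the 18.5×21 cube, the 6.5×29 cube at (5, 5.5) partially overlaps it — only the 100.75 mm² overlap (of its 188.50 mm²) is removed, clipping the outline — 1 connected region. Overall, the cross-section is a single solid region. The nearest boundary edge runs (18.50, 0.00)→(0.00, 0.00); distance from the point to it = 2.20 mm. The point is inside the cross-section and 2.20 mm from the nearest boundary — more than the 0.5 mm shell width (2 × 0.25), so it's in the infill interior.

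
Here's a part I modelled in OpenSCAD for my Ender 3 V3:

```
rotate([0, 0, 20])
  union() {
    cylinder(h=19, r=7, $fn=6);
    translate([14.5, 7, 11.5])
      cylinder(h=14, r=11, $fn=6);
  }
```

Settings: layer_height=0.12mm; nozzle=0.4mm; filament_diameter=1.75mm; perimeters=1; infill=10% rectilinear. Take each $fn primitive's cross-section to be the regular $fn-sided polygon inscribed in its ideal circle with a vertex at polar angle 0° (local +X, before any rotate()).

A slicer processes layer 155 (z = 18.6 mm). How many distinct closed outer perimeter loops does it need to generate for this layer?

2

At z = 18.6 mm: the cylinder: section is a regular 6-gon, circumradius r=7; the cylinder at (14.5, 7): section is a regular 6-gon, circumradius r=11; Taking the union: the 2 present regions are separate (no shared area or edge), so areas and boundary lengths simply add and each stays a separate island — 2 connected regions; (rotated 20° about Z; rotation is an isometry so areas/perimeters/island counts are preserved). The result has 2 disconnected regions.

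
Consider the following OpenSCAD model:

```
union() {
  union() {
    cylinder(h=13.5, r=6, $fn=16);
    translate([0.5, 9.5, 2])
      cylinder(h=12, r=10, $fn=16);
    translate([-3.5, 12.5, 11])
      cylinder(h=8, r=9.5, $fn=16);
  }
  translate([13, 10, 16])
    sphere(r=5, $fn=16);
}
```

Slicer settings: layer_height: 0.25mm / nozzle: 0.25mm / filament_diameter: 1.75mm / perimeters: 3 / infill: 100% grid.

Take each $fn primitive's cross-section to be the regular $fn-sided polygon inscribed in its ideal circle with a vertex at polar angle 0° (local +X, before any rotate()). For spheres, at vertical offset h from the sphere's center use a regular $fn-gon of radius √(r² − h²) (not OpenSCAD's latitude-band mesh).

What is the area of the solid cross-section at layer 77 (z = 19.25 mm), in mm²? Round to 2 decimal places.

At z = 19.25 mm: the cylinder is absent (z outside [0, 13.5]); the cylinder at (0.5, 9.5) does not reach this height (z outside [2, 14]); the cylinder at (-3.5, 12.5) does not reach this height (z outside [11, 19]); Merging all regions: nothing is present at this height; the r=5 sphere at (13, 10) contributes a regular 16-gon of circumradius √(5²−3.25²) = 3.800 (area = (16/2)·3.800²·sin(360°/16) = 44.20 mm²); Combining (union): only the r=5 sphere at (13, 10) is present, so the union is just that shape — area = 44.20 mm². Overall, the cross-section is a single solid region. Net area = 44.20 mm².

44.20 mm²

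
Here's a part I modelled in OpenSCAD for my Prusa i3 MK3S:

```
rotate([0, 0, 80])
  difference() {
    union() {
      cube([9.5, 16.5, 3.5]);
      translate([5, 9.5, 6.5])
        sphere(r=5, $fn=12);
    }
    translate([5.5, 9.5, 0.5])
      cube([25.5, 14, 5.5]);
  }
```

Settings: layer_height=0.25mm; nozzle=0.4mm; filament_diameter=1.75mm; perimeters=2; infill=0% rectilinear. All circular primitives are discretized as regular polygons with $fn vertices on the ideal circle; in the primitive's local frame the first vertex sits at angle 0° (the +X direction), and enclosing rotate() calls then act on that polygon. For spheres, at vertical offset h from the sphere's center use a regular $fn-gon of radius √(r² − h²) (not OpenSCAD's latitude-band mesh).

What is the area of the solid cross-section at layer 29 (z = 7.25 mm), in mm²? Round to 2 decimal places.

73.31 mm²

At z = 7.25 mm: the cube is absent (z outside [0, 3.5]); the r=5 sphere at (5, 9.5) contributes a regular 12-gon of circumradius √(5²−0.75²) = 4.943 (area = (12/2)·4.943²·sin(360°/12) = 73.31 mm²); Taking the union: only the r=5 sphere at (5, 9.5) is present, so the union is just that shape — area = 73.31 mm²; the cube at (5.5, 9.5) is absent (z outside [0.5, 6]); Taking the first minus the rest: none of the subtracted shapes is present at this height, so that combined region is unchanged — area = 73.31 mm²; (rotated 80° about Z; rotation is an isometry so areas/perimeters/island counts are preserved). Overall, the cross-section is a single solid region. Net area = 73.31 mm².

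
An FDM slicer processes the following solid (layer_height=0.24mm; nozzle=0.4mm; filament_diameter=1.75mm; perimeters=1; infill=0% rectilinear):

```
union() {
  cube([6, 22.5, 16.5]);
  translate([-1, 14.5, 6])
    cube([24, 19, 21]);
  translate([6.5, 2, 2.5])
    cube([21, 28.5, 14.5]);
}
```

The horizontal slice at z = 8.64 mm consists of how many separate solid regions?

At z = 8.64 mm: the 6×22.5 cube contributes its full rectangle; the cube at (-1, 14.5) (footprint 24×19) is included at this height; the cube at (6.5, 2) (footprint 21×28.5) is included at this height; Combining (union): the regions partially overlap (shared area 312.00 mm²), so overlapping operands fuse into one piece — 1 connected region. The result has 1 disconnected region.

1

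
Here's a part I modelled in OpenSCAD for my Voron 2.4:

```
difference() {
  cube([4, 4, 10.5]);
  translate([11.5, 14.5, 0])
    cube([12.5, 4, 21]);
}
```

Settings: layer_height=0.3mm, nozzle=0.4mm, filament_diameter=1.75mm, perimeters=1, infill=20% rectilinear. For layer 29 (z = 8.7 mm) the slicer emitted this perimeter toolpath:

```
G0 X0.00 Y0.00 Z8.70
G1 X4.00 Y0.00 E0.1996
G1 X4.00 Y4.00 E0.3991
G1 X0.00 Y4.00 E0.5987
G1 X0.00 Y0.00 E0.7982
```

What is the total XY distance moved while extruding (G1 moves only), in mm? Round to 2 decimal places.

Sum the Euclidean lengths of each G1 segment: total = 16.00 mm.

16.00 mm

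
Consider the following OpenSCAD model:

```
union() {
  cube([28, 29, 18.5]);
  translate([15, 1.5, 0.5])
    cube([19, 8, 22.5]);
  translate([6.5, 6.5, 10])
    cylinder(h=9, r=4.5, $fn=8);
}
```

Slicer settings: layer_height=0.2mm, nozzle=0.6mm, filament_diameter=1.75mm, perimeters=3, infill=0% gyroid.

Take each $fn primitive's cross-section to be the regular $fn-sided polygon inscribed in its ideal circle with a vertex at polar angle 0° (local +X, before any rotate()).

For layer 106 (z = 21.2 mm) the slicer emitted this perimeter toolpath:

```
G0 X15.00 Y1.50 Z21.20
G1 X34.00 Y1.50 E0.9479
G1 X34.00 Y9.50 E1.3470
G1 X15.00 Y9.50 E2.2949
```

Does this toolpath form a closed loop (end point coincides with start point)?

no

Start point (G0): (15.00, 1.50). End point (last G1): the path does not return to the start — open.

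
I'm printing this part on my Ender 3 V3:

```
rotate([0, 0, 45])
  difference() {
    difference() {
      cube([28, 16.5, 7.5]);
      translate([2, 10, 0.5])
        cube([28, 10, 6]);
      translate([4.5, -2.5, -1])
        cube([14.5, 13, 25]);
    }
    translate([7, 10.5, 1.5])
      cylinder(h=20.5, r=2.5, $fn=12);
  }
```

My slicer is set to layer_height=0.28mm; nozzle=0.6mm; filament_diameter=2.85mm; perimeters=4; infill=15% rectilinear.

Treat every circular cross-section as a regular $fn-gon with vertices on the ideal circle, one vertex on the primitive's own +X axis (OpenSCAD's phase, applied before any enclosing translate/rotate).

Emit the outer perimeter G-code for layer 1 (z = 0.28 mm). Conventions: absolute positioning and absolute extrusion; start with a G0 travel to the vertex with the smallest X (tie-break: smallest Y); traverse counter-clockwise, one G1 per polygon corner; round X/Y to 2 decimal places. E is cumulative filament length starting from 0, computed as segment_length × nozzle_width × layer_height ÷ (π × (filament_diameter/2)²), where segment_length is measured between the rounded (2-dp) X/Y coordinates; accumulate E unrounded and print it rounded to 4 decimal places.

G0 X-11.67 Y11.67 Z0.28
G1 X0.00 Y0.00 E0.4346
G1 X3.18 Y3.18 E0.5531
G1 X-4.24 Y10.61 E0.8296
G1 X6.01 Y20.86 E1.2113
G1 X13.44 Y13.44 E1.4879
G1 X19.80 Y19.80 E1.7247
G1 X8.13 Y31.47 E2.1593
G1 X-11.67 Y11.67 E2.8968

At z = 0.28 mm: the cube (footprint 28×16.5) is included at this height; the cube at (2, 10) is absent (z outside [0.5, 6.5]); the cube at (4.5, -2.5) is present — its section is the full 14.5×13 rectangle; Taking the first minus the rest: starting from the 28×16.5 cube, the 14.5×13 cube at (4.5, -2.5) partially overlaps it — only the 152.25 mm² overlap (of its 188.50 mm²) is removed, clipping the outline — 1 connected region; the cylinder at (7, 10.5) is absent (z outside [1.5, 22]); After the difference (first − rest): none of the subtracted shapes is present at this height, so the result so far is unchanged — 1 connected region; (rotated 45° about Z; rotation is an isometry so areas/perimeters/island counts are preserved). The outline is a single polygon with 8 vertices. Extrusion per mm of travel: 0.6 × 0.28 / (π × 1.425²) = 0.026335. Accumulating E over each segment gives final E = 2.8968.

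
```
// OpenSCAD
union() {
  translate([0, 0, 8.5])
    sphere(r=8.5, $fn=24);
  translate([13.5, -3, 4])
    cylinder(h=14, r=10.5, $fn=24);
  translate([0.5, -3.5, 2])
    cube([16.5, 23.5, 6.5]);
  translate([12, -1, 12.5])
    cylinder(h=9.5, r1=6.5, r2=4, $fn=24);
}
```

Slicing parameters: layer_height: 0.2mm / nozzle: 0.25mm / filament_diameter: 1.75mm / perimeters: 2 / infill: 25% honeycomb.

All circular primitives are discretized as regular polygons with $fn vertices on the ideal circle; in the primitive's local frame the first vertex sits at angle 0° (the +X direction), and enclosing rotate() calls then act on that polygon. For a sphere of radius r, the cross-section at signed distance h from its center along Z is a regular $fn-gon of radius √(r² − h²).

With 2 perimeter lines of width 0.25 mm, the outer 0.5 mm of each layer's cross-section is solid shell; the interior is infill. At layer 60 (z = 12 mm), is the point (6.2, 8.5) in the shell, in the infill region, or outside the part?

At z = 12 mm: the sphere: section is a regular 24-gon, circumradius = √(r²−h²) = √(8.5²−3.5²) = 7.746; the cylinder at (13.5, -3): section is a regular 24-gon, circumradius r=10.5; the cube at (0.5, -3.5) is not intersected at this z (z outside [2, 8.5]); the cone at (12, -1) does not reach this height (z outside [12.5, 22]); Combining (union): the regions partially overlap (shared area 34.13 mm²), so overlapping operands fuse into one piece — 1 connected region. Overall, the cross-section is a single solid region. The nearest boundary edge runs (3.87, 6.71)→(5.48, 5.48); distance from the point to it = 2.84 mm. The point is not inside any of the regions above, so it lies outside the cross-section (2.84 mm from the nearest boundary).

outside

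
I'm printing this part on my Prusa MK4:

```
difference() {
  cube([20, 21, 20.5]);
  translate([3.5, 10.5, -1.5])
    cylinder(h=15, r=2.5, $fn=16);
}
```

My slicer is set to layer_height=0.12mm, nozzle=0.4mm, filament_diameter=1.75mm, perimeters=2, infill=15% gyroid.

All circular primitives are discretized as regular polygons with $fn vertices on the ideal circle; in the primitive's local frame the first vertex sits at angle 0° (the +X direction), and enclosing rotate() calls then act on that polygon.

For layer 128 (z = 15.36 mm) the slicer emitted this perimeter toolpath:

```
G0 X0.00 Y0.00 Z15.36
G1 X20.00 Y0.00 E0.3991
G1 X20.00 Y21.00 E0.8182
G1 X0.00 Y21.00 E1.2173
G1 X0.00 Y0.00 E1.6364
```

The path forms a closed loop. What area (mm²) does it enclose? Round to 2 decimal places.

Apply the shoelace formula to the sequence of (X, Y) vertices; enclosed area = 420.00 mm².

420.00 mm²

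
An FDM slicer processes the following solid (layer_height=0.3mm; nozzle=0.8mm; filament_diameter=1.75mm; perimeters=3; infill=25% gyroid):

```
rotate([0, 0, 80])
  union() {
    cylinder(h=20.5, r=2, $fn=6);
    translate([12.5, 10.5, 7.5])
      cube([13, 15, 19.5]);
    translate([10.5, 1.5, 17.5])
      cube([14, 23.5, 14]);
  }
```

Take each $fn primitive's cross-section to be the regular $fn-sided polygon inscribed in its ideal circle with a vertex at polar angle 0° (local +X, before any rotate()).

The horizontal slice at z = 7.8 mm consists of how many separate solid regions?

2

At z = 7.8 mm: the cylinder: section is a regular 6-gon, circumradius r=2; the 13×15 cube at (12.5, 10.5) contributes its full rectangle; the cube at (10.5, 1.5) is absent (z outside [17.5, 31.5]); Combining (union): the 2 present regions are separate (no shared area or edge), so areas and boundary lengths simply add and each stays a separate island — 2 connected regions; (whole slice rotated 80° about Z — lengths, areas and connectivity unchanged). The result has 2 disconnected regions.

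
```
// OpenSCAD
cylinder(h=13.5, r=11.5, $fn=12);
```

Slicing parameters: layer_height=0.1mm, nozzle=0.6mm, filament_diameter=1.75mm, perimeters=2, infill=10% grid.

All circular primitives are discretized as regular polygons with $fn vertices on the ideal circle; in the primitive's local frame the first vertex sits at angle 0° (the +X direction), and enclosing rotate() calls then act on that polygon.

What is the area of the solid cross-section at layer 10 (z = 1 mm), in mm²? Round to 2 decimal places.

396.75 mm²

At z = 1 mm: the r=11.5 cylinder contributes a regular 12-gon of circumradius 11.5 (area = (12/2)·11.500²·sin(360°/12) = 396.75 mm²). Overall, the cross-section is a single solid region. Net area = 396.75 mm².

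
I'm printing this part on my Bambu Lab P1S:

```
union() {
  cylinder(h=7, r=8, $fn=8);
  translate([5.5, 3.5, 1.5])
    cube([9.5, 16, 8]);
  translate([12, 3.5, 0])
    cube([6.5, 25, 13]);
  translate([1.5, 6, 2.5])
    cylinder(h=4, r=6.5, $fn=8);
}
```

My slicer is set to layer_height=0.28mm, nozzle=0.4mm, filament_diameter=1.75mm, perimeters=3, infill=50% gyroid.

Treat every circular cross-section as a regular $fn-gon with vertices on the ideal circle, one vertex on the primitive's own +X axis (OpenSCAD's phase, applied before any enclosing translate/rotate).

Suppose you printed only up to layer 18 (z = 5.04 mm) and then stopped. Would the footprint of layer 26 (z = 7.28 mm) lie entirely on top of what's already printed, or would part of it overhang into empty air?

Compare the two slices. At z = 5.04: the r=8 cylinder contributes a regular 8-gon of circumradius 8 (area = (8/2)·8.000²·sin(360°/8) = 181.02 mm²); the cube at (5.5, 3.5) is present — its section is the full 9.5×16 rectangle (area 152.00 mm²); the 6.5×25 cube at (12, 3.5) contributes its full rectangle (area 162.50 mm²); the r=6.5 cylinder at (1.5, 6) contributes a regular 8-gon of circumradius 6.5 (area = (8/2)·6.500²·sin(360°/8) = 119.50 mm²); Combining (union): the regions partially overlap — summed areas 615.02 mm² minus the doubly-counted overlap 125.70 mm² gives 489.32 mm² — area = 489.32 mm². At z = 7.28: the cylinder is not intersected at this z (z outside [0, 7]); the cube at (5.5, 3.5) (footprint 9.5×16) is included at this height (area 152.00 mm²); the 6.5×25 cube at (12, 3.5) contributes its full rectangle (area 162.50 mm²); the cylinder at (1.5, 6) does not reach this height (z outside [2.5, 6.5]); Merging all regions: the regions partially overlap — summed areas 314.50 mm² minus the doubly-counted overlap 48.00 mm² gives 266.50 mm² — area = 266.50 mm². Checking containment: the cross-section at z = 7.28 is a subset of the cross-section at z = 5.04.

entirely on top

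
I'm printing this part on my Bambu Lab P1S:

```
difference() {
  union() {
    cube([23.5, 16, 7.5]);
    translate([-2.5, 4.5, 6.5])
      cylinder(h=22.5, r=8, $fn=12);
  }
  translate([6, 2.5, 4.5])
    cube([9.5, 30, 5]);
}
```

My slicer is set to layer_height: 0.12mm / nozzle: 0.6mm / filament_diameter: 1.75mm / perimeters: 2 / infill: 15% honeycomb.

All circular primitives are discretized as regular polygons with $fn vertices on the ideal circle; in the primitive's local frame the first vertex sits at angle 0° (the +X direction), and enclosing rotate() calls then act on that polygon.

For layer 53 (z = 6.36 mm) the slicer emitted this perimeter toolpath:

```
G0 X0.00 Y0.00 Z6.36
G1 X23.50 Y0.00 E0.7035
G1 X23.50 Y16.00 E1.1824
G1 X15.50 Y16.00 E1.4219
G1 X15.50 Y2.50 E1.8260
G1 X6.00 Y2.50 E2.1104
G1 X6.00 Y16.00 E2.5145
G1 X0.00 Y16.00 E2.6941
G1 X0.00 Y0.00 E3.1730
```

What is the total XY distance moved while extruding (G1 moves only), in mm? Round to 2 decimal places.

106.00 mm

Sum the Euclidean lengths of each G1 segment: total = 106.00 mm.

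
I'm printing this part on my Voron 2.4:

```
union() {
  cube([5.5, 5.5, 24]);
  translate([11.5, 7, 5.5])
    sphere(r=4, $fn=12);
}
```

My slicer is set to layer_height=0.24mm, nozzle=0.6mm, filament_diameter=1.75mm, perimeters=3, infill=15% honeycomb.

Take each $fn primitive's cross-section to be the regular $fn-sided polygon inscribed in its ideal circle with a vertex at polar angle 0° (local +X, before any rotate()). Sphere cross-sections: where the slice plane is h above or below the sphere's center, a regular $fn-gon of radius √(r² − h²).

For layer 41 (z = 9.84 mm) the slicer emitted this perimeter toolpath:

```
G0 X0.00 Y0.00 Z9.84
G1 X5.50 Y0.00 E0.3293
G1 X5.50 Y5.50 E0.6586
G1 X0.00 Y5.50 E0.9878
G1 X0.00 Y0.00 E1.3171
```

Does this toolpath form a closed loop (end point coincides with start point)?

Start point (G0): (0.00, 0.00). End point (last G1): the path returns to the start — closed.

yes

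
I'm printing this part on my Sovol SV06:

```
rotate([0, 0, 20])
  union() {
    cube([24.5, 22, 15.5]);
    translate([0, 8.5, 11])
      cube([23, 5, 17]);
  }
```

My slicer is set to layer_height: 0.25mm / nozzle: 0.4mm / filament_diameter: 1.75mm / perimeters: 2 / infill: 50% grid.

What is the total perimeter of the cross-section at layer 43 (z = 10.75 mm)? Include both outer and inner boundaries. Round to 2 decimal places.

At z = 10.75 mm: the cube is present — its section is the full 24.5×22 rectangle (perimeter 93.00 mm); the cube at (0, 8.5) is absent (z outside [11, 28]); Merging all regions: only the 24.5×22 cube is present, so the union is just that shape — boundary = 93.00 mm; (whole slice rotated 20° about Z — lengths, areas and connectivity unchanged). Overall, the cross-section is a single solid region. Total boundary length (outer) = 93.00 mm.

93.00 mm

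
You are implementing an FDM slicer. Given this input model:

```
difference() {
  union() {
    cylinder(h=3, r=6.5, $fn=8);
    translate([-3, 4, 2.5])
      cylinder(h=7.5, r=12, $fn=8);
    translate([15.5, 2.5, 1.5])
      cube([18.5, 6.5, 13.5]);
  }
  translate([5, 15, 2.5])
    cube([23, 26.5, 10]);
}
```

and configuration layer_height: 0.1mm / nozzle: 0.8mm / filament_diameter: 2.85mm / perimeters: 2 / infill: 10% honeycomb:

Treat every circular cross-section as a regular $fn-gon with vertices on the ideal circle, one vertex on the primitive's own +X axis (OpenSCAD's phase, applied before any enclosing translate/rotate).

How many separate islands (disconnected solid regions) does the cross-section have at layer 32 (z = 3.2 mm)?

At z = 3.2 mm: the cylinder is not intersected at this z (z outside [0, 3]); the r=12 cylinder at (-3, 4) gives a regular 8-gon of circumradius 12 (constant along its height); the 18.5×6.5 cube at (15.5, 2.5) contributes its full rectangle; Merging all regions: the 2 present regions are separate (no shared area or edge), so areas and boundary lengths simply add and each stays a separate island — 2 connected regions; the cube at (5, 15) (footprint 23×26.5) is included at this height; After the difference (first − rest): starting from the result so far, the 23×26.5 cube at (5, 15) misses the remaining region (no effect) — 2 connected regions. Overall, the cross-section has 2 separate islands. Island count = 2.

2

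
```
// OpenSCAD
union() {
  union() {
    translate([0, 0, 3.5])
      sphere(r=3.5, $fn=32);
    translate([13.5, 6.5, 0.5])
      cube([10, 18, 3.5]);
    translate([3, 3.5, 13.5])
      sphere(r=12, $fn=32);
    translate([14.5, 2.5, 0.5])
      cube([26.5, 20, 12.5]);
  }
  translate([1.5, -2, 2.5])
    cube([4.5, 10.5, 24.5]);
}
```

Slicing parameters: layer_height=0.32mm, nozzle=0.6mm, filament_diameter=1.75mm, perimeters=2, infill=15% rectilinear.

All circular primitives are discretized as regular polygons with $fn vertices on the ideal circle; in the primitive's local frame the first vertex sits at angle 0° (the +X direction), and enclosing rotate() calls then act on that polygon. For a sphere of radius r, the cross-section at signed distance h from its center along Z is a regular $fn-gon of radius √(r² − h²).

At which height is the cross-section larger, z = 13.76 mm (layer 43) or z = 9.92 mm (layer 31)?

layer 31 (z = 9.92 mm)

Layer 43 (z = 13.76): the sphere does not reach this height (|z−center|=10.260 > r=3.5); the cube at (13.5, 6.5) is absent (z outside [0.5, 4]); the sphere at (3, 3.5): section is a regular 32-gon, circumradius = √(r²−h²) = √(12²−0.26²) = 11.997 (area = (32/2)·11.997²·sin(360°/32) = 449.28 mm²); the cube at (14.5, 2.5) is absent (z outside [0.5, 13]); Merging all regions: only the r=12 sphere at (3, 3.5) is present, so the union is just that shape — area = 449.28 mm²; the cube at (1.5, -2) (footprint 4.5×10.5) is included at this height (area 47.25 mm²); Merging all regions: the 4.5×10.5 cube at (1.5, -2) lies entirely inside the result so far, so the union is just the result so far — area = 449.28 mm². So its area = 449.28 mm². Layer 31 (z = 9.92): the sphere is not intersected at this z (|z−center|=6.420 > r=3.5); the cube at (13.5, 6.5) is absent (z outside [0.5, 4]); the r=12 sphere at (3, 3.5) contributes a regular 32-gon of circumradius √(12²−3.58²) = 11.454 (area = (32/2)·11.454²·sin(360°/32) = 409.48 mm²); the 26.5×20 cube at (14.5, 2.5) contributes its full rectangle (area 530.00 mm²); Taking the union: the 2 present regions are separate (no shared area or edge), so areas and boundary lengths simply add and each stays a separate island — area = 939.48 mm²; the cube at (1.5, -2) (footprint 4.5×10.5) is included at this height (area 47.25 mm²); Taking the union: the 4.5×10.5 cube at (1.5, -2) lies entirely inside that combined region, so the union is just that combined region — area = 939.48 mm². So its area = 939.48 mm². Layer 31 is larger (939.48 vs 449.28 mm²).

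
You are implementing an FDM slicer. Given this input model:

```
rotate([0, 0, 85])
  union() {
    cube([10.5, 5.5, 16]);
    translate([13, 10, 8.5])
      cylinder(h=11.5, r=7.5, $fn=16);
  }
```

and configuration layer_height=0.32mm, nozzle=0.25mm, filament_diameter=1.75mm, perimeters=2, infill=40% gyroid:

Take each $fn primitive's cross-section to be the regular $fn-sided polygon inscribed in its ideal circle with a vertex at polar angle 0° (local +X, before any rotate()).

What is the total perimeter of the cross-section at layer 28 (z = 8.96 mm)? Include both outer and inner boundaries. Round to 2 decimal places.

At z = 8.96 mm: the cube is present — its section is the full 10.5×5.5 rectangle (perimeter 32.00 mm); the r=7.5 cylinder at (13, 10) gives a regular 16-gon of circumradius 7.5 (constant along its height) (perimeter = 2·16·7.500·sin(180°/16) = 46.82 mm); Combining (union): the regions partially overlap (shared area 5.06 mm²), so the edge portions inside another operand are dropped and the merged outline is re-measured after clipping — boundary = 68.71 mm; (rotated 85° about Z; rotation is an isometry so areas/perimeters/island counts are preserved). Overall, the cross-section is a single solid region. Total boundary length (outer) = 68.71 mm.

68.71 mm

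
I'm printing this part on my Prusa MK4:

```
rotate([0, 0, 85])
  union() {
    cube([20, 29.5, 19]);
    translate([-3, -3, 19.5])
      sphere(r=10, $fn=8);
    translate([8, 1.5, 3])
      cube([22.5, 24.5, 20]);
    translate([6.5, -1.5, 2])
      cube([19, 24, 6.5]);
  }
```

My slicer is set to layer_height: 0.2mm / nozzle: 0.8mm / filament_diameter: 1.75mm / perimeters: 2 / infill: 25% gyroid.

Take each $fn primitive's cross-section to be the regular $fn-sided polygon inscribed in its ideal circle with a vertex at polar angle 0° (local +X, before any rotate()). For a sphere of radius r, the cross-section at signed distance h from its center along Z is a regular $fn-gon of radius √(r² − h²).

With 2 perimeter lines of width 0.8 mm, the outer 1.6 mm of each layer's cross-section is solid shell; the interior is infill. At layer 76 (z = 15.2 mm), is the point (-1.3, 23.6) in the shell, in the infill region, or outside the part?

infill

At z = 15.2 mm: the cube is present — its section is the full 20×29.5 rectangle; the r=10 sphere at (-3, -3) slices to a regular 8-gon of circumradius 9.028 (√(r²−h²) with h=4.3 from center); the cube at (8, 1.5) is present — its section is the full 22.5×24.5 rectangle; the cube at (6.5, -1.5) is not intersected at this z (z outside [2, 8.5]); Combining (union): the regions partially overlap (shared area 310.19 mm²), so overlapping operands fuse into one piece — 1 connected region; (rotated 85° about Z; rotation is an isometry so areas/perimeters/island counts are preserved). Overall, the cross-section is a single solid region. Undo the 85° rotation: the query point maps to (23.397, 3.352) in the un-rotated model frame. The nearest boundary edge runs (30.50, 1.50)→(20.00, 1.50); distance from the point to it = 1.85 mm. The point is inside the cross-section and 1.85 mm from the nearest boundary — more than the 1.6 mm shell width (2 × 0.8), so it's in the infill interior.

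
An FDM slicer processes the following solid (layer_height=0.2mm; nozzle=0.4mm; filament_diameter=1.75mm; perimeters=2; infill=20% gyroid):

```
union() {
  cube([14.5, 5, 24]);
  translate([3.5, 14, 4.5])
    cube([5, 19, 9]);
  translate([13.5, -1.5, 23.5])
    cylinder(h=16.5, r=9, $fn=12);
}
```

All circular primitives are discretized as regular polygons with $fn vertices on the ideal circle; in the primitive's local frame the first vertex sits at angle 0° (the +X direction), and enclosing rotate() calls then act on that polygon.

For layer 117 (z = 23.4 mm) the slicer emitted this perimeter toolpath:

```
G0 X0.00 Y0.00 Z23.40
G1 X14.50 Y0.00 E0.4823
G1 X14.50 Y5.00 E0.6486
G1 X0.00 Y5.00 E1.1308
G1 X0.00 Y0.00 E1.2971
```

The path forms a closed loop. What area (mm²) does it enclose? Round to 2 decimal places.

Apply the shoelace formula to the sequence of (X, Y) vertices; enclosed area = 72.50 mm².

72.50 mm²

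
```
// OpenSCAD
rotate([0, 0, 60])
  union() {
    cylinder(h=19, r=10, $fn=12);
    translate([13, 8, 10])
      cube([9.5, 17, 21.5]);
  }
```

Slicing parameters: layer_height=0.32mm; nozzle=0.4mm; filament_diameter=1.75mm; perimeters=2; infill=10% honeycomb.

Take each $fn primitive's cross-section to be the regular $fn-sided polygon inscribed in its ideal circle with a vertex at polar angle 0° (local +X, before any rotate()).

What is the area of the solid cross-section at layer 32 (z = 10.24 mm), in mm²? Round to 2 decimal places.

461.50 mm²

At z = 10.24 mm: the r=10 cylinder contributes a regular 12-gon of circumradius 10 (area = (12/2)·10.000²·sin(360°/12) = 300.00 mm²); the cube at (13, 8) is present — its section is the full 9.5×17 rectangle (area 161.50 mm²); Combining (union): the 2 present regions are separate (no shared area or edge), so areas and boundary lengths simply add and each stays a separate island — area = 461.50 mm²; (whole slice rotated 60° about Z — lengths, areas and connectivity unchanged). Overall, the cross-section has 2 separate islands. Net area = 461.50 mm².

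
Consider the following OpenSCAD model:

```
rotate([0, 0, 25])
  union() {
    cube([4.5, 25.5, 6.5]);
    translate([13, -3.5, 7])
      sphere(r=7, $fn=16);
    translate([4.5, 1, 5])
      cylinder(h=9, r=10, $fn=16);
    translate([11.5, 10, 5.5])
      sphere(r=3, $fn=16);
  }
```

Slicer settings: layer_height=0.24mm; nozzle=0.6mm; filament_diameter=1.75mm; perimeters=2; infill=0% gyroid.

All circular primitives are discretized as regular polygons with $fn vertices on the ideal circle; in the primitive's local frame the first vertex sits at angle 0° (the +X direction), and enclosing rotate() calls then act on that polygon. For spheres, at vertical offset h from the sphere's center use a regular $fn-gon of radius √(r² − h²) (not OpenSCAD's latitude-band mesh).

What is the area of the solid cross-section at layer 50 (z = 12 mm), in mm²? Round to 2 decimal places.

344.32 mm²

At z = 12 mm: the cube is absent (z outside [0, 6.5]); the r=7 sphere at (13, -3.5) slices to a regular 16-gon of circumradius 4.899 (√(r²−h²) with h=5 from center) (area = (16/2)·4.899²·sin(360°/16) = 73.48 mm²); the r=10 cylinder at (4.5, 1) contributes a regular 16-gon of circumradius 10 (area = (16/2)·10.000²·sin(360°/16) = 306.15 mm²); the sphere at (11.5, 10) is not intersected at this z (|z−center|=6.500 > r=3); Taking the union: the regions partially overlap — summed areas 379.62 mm² minus the doubly-counted overlap 35.30 mm² gives 344.32 mm² — area = 344.32 mm²; (whole slice rotated 25° about Z — lengths, areas and connectivity unchanged). Overall, the cross-section is a single solid region. Net area = 344.32 mm².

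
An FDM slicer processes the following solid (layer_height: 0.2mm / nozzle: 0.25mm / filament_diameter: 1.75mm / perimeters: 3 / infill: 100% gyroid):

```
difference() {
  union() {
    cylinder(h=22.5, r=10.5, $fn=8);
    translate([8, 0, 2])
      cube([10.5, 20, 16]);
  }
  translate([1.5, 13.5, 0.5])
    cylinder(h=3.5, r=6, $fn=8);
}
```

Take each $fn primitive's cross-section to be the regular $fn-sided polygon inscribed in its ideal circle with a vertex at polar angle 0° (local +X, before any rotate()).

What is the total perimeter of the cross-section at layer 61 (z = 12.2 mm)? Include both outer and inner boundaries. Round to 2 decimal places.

At z = 12.2 mm: the r=10.5 cylinder contributes a regular 8-gon of circumradius 10.5 (perimeter = 2·8·10.500·sin(180°/8) = 64.29 mm); the 10.5×20 cube at (8, 0) contributes its full rectangle (perimeter 61.00 mm); Merging all regions: the regions partially overlap (shared area 7.54 mm²), so the edge portions inside another operand are dropped and the merged outline is re-measured after clipping — boundary = 110.22 mm; the cylinder at (1.5, 13.5) does not reach this height (z outside [0.5, 4]); Subtracting the remaining from the first: none of the subtracted shapes is present at this height, so that combined region is unchanged — boundary = 110.22 mm. Overall, the cross-section is a single solid region. Total boundary length (outer) = 110.22 mm.

110.22 mm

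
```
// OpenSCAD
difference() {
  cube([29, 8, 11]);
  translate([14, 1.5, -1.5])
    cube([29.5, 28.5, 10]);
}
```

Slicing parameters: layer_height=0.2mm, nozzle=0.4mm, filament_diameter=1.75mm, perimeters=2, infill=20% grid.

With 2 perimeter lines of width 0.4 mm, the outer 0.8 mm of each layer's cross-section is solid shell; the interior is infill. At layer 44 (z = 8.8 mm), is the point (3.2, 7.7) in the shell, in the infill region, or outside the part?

At z = 8.8 mm: the 29×8 cube contributes its full rectangle; the cube at (14, 1.5) is not intersected at this z (z outside [-1.5, 8.5]); Subtracting the remaining from the first: none of the subtracted shapes is present at this height, so the 29×8 cube is unchanged — 1 connected region. Overall, the cross-section is a single solid region. The nearest boundary edge runs (29.00, 8.00)→(0.00, 8.00); distance from the point to it = 0.30 mm. The point is inside the cross-section, 0.30 mm from the nearest boundary — within the 0.8 mm shell band (2 × 0.4).

shell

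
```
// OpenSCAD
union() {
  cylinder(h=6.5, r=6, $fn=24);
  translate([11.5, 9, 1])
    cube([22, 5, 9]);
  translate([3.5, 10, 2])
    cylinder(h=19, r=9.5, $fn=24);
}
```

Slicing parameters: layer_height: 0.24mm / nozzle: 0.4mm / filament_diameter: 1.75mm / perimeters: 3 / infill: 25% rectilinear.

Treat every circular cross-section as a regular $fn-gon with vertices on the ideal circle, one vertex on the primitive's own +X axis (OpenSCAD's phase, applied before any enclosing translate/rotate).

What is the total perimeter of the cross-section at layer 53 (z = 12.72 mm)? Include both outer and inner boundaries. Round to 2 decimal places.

At z = 12.72 mm: the cylinder is absent (z outside [0, 6.5]); the cube at (11.5, 9) is not intersected at this z (z outside [1, 10]); the r=9.5 cylinder at (3.5, 10) gives a regular 24-gon of circumradius 9.5 (constant along its height) (perimeter = 2·24·9.500·sin(180°/24) = 59.52 mm); Merging all regions: only the r=9.5 cylinder at (3.5, 10) is present, so the union is just that shape — boundary = 59.52 mm. Overall, the cross-section is a single solid region. Total boundary length (outer) = 59.52 mm.

59.52 mm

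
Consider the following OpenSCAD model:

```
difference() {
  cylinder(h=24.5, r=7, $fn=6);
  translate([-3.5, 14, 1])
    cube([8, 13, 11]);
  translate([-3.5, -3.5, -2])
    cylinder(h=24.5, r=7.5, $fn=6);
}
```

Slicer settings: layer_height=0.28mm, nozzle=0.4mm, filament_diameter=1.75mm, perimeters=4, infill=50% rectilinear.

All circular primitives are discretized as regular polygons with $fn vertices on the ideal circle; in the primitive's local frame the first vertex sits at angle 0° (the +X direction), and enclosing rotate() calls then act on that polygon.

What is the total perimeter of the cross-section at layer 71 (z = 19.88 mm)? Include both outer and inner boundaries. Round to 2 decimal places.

41.50 mm

At z = 19.88 mm: the r=7 cylinder gives a regular 6-gon of circumradius 7 (constant along its height) (perimeter = 2·6·7.000·sin(180°/6) = 42.00 mm); the cube at (-3.5, 14) does not reach this height (z outside [1, 12]); the cylinder at (-3.5, -3.5): section is a regular 6-gon, circumradius r=7.5 (perimeter = 2·6·7.500·sin(180°/6) = 45.00 mm); After the difference (first − rest): starting from the r=7 cylinder, the r=7.5 cylinder at (-3.5, -3.5) partially overlaps it — only the 72.36 mm² overlap (of its 146.14 mm²) is removed, clipping the outline — boundary = 41.50 mm. Overall, the cross-section is a single solid region. Total boundary length (outer) = 41.50 mm.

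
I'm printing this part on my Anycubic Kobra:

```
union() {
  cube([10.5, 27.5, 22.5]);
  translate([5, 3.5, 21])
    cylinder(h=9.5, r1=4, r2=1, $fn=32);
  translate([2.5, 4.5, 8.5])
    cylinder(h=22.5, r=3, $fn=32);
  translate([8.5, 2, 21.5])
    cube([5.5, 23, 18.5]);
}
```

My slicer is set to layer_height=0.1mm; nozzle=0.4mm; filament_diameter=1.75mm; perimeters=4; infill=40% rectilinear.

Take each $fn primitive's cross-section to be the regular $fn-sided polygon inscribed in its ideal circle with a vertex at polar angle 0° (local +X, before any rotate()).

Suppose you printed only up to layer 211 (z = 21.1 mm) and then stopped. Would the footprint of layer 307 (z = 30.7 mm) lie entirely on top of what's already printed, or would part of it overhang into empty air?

part overhangs

Compare the two slices. At z = 21.1: the cube (footprint 10.5×27.5) is included at this height (area 288.75 mm²); the cone at (5, 3.5) (r1=4→r2=1) has section circumradius 3.968 here — a regular 32-gon (area = (32/2)·3.968²·sin(360°/32) = 49.16 mm²); the r=3 cylinder at (2.5, 4.5) gives a regular 32-gon of circumradius 3 (constant along its height) (area = (32/2)·3.000²·sin(360°/32) = 28.09 mm²); the cube at (8.5, 2) is not intersected at this z (z outside [21.5, 40]); Merging all regions: the regions partially overlap — summed areas 366.00 mm² minus the doubly-counted overlap 75.03 mm² gives 290.98 mm² — area = 290.98 mm². At z = 30.7: the cube does not reach this height (z outside [0, 22.5]); the cone at (5, 3.5) does not reach this height (z outside [21, 30.5]); the r=3 cylinder at (2.5, 4.5) gives a regular 32-gon of circumradius 3 (constant along its height) (area = (32/2)·3.000²·sin(360°/32) = 28.09 mm²); the 5.5×23 cube at (8.5, 2) contributes its full rectangle (area 126.50 mm²); Taking the union: the 2 present regions are separate (no shared area or edge), so areas and boundary lengths simply add and each stays a separate island — area = 154.59 mm². Checking containment: at z = 30.7 the cross-section extends beyond the z = 21.1 cross-section by about 80.50 mm².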